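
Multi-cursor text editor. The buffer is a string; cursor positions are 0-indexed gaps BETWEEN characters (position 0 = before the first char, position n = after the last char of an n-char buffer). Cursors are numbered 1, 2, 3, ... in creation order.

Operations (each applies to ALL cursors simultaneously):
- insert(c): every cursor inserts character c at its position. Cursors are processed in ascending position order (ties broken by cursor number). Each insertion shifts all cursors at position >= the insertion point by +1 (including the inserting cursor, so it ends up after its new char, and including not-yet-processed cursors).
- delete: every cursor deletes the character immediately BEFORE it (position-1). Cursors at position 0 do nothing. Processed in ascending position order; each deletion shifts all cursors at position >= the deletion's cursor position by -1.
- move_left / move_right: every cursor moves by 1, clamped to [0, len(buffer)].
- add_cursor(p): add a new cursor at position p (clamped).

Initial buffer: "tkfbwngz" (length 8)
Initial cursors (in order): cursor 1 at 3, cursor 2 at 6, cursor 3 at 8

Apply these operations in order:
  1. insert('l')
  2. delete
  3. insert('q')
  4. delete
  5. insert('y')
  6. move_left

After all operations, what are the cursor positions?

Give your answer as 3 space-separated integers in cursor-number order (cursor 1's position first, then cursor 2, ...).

After op 1 (insert('l')): buffer="tkflbwnlgzl" (len 11), cursors c1@4 c2@8 c3@11, authorship ...1...2..3
After op 2 (delete): buffer="tkfbwngz" (len 8), cursors c1@3 c2@6 c3@8, authorship ........
After op 3 (insert('q')): buffer="tkfqbwnqgzq" (len 11), cursors c1@4 c2@8 c3@11, authorship ...1...2..3
After op 4 (delete): buffer="tkfbwngz" (len 8), cursors c1@3 c2@6 c3@8, authorship ........
After op 5 (insert('y')): buffer="tkfybwnygzy" (len 11), cursors c1@4 c2@8 c3@11, authorship ...1...2..3
After op 6 (move_left): buffer="tkfybwnygzy" (len 11), cursors c1@3 c2@7 c3@10, authorship ...1...2..3

Answer: 3 7 10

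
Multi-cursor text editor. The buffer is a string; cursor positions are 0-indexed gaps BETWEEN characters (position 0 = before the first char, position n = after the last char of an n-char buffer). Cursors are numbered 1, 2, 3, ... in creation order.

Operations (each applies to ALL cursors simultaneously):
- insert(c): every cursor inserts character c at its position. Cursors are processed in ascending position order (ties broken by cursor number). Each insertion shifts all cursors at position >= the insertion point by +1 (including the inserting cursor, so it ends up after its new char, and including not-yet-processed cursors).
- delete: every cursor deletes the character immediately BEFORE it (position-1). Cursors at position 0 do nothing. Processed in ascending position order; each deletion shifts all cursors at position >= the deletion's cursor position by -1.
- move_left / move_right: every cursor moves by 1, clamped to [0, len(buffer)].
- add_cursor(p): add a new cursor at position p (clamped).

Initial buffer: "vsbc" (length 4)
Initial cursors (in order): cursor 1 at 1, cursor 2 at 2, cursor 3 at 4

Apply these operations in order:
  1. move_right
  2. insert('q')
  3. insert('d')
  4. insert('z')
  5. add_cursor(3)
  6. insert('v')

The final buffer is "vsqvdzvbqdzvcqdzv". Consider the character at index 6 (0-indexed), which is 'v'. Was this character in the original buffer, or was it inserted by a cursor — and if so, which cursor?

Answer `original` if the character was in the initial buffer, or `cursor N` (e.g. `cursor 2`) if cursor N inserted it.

After op 1 (move_right): buffer="vsbc" (len 4), cursors c1@2 c2@3 c3@4, authorship ....
After op 2 (insert('q')): buffer="vsqbqcq" (len 7), cursors c1@3 c2@5 c3@7, authorship ..1.2.3
After op 3 (insert('d')): buffer="vsqdbqdcqd" (len 10), cursors c1@4 c2@7 c3@10, authorship ..11.22.33
After op 4 (insert('z')): buffer="vsqdzbqdzcqdz" (len 13), cursors c1@5 c2@9 c3@13, authorship ..111.222.333
After op 5 (add_cursor(3)): buffer="vsqdzbqdzcqdz" (len 13), cursors c4@3 c1@5 c2@9 c3@13, authorship ..111.222.333
After op 6 (insert('v')): buffer="vsqvdzvbqdzvcqdzv" (len 17), cursors c4@4 c1@7 c2@12 c3@17, authorship ..14111.2222.3333
Authorship (.=original, N=cursor N): . . 1 4 1 1 1 . 2 2 2 2 . 3 3 3 3
Index 6: author = 1

Answer: cursor 1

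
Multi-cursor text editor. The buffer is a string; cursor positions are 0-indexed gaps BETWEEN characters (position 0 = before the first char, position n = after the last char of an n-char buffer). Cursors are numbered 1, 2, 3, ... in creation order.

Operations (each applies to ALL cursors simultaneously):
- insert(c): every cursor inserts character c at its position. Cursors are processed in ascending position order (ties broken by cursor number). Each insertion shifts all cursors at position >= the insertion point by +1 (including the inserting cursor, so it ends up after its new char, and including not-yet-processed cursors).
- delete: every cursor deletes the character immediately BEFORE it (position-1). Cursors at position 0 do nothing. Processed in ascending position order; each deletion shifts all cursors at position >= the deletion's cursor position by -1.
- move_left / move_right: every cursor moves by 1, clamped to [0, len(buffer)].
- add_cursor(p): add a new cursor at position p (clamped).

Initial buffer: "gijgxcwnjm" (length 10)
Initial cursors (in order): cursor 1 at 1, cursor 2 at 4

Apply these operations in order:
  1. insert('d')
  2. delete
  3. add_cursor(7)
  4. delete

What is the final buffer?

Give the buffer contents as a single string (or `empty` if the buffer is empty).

Answer: ijxcnjm

Derivation:
After op 1 (insert('d')): buffer="gdijgdxcwnjm" (len 12), cursors c1@2 c2@6, authorship .1...2......
After op 2 (delete): buffer="gijgxcwnjm" (len 10), cursors c1@1 c2@4, authorship ..........
After op 3 (add_cursor(7)): buffer="gijgxcwnjm" (len 10), cursors c1@1 c2@4 c3@7, authorship ..........
After op 4 (delete): buffer="ijxcnjm" (len 7), cursors c1@0 c2@2 c3@4, authorship .......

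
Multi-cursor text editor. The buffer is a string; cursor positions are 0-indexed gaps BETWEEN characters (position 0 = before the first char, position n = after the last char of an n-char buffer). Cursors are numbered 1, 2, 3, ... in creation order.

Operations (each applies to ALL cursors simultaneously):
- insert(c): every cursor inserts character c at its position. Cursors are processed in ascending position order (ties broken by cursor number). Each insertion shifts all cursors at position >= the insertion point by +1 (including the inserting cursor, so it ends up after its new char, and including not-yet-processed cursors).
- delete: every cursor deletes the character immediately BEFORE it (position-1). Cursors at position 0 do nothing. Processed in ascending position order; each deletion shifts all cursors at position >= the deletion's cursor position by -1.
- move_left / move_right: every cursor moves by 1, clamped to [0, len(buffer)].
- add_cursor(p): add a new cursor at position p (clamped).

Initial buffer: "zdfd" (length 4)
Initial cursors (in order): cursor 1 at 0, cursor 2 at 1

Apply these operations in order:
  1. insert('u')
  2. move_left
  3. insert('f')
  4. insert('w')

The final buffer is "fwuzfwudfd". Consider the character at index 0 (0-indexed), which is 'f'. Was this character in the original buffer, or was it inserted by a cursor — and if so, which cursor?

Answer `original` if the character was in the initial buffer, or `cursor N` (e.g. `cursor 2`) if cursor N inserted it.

After op 1 (insert('u')): buffer="uzudfd" (len 6), cursors c1@1 c2@3, authorship 1.2...
After op 2 (move_left): buffer="uzudfd" (len 6), cursors c1@0 c2@2, authorship 1.2...
After op 3 (insert('f')): buffer="fuzfudfd" (len 8), cursors c1@1 c2@4, authorship 11.22...
After op 4 (insert('w')): buffer="fwuzfwudfd" (len 10), cursors c1@2 c2@6, authorship 111.222...
Authorship (.=original, N=cursor N): 1 1 1 . 2 2 2 . . .
Index 0: author = 1

Answer: cursor 1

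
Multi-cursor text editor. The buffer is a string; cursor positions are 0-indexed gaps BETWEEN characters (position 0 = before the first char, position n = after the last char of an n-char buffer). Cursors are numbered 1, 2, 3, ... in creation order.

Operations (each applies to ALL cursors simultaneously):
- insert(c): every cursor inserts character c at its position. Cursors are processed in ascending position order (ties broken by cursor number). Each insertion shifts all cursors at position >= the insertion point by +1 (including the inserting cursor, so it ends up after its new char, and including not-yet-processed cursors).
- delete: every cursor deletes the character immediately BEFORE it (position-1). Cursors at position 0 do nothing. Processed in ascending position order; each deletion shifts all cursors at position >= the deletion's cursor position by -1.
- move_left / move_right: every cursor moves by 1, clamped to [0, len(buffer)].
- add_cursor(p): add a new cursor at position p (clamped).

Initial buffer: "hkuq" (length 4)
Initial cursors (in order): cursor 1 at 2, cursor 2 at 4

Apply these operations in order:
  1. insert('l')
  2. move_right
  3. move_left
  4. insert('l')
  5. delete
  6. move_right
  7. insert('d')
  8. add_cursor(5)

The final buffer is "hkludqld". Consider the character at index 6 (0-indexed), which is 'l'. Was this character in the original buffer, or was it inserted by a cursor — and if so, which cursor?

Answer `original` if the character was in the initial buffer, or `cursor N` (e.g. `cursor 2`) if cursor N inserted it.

After op 1 (insert('l')): buffer="hkluql" (len 6), cursors c1@3 c2@6, authorship ..1..2
After op 2 (move_right): buffer="hkluql" (len 6), cursors c1@4 c2@6, authorship ..1..2
After op 3 (move_left): buffer="hkluql" (len 6), cursors c1@3 c2@5, authorship ..1..2
After op 4 (insert('l')): buffer="hklluqll" (len 8), cursors c1@4 c2@7, authorship ..11..22
After op 5 (delete): buffer="hkluql" (len 6), cursors c1@3 c2@5, authorship ..1..2
After op 6 (move_right): buffer="hkluql" (len 6), cursors c1@4 c2@6, authorship ..1..2
After op 7 (insert('d')): buffer="hkludqld" (len 8), cursors c1@5 c2@8, authorship ..1.1.22
After op 8 (add_cursor(5)): buffer="hkludqld" (len 8), cursors c1@5 c3@5 c2@8, authorship ..1.1.22
Authorship (.=original, N=cursor N): . . 1 . 1 . 2 2
Index 6: author = 2

Answer: cursor 2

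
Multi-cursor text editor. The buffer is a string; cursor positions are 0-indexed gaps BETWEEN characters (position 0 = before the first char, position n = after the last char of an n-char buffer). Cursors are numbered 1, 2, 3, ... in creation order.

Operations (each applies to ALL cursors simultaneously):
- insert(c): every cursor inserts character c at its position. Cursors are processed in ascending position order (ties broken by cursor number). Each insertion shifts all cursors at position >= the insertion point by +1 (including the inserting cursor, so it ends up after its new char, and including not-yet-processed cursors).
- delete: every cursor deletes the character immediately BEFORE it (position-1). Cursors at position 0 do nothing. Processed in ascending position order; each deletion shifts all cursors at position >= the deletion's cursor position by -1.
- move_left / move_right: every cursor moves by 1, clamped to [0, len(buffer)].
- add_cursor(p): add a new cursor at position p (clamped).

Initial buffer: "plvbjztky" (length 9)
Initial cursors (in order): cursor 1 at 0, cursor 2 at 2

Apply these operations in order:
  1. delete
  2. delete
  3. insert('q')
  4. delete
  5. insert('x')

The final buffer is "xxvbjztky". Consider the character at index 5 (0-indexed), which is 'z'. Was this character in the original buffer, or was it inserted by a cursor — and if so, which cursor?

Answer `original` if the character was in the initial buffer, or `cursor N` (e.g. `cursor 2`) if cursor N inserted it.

Answer: original

Derivation:
After op 1 (delete): buffer="pvbjztky" (len 8), cursors c1@0 c2@1, authorship ........
After op 2 (delete): buffer="vbjztky" (len 7), cursors c1@0 c2@0, authorship .......
After op 3 (insert('q')): buffer="qqvbjztky" (len 9), cursors c1@2 c2@2, authorship 12.......
After op 4 (delete): buffer="vbjztky" (len 7), cursors c1@0 c2@0, authorship .......
After op 5 (insert('x')): buffer="xxvbjztky" (len 9), cursors c1@2 c2@2, authorship 12.......
Authorship (.=original, N=cursor N): 1 2 . . . . . . .
Index 5: author = original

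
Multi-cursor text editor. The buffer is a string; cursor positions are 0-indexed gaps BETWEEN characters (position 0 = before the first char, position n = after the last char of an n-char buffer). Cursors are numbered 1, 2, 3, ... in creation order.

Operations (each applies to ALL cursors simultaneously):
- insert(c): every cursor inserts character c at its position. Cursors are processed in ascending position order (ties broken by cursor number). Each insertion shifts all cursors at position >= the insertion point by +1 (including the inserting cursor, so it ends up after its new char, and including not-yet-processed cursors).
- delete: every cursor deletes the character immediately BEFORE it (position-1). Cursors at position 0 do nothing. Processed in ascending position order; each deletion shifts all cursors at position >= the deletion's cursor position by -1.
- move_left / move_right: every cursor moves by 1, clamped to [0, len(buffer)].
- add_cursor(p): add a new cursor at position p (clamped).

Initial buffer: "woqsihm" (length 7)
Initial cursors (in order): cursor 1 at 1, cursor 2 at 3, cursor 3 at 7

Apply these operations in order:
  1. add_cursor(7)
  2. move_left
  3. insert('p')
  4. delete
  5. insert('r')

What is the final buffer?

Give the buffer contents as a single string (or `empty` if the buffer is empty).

Answer: rworqsihrrm

Derivation:
After op 1 (add_cursor(7)): buffer="woqsihm" (len 7), cursors c1@1 c2@3 c3@7 c4@7, authorship .......
After op 2 (move_left): buffer="woqsihm" (len 7), cursors c1@0 c2@2 c3@6 c4@6, authorship .......
After op 3 (insert('p')): buffer="pwopqsihppm" (len 11), cursors c1@1 c2@4 c3@10 c4@10, authorship 1..2....34.
After op 4 (delete): buffer="woqsihm" (len 7), cursors c1@0 c2@2 c3@6 c4@6, authorship .......
After op 5 (insert('r')): buffer="rworqsihrrm" (len 11), cursors c1@1 c2@4 c3@10 c4@10, authorship 1..2....34.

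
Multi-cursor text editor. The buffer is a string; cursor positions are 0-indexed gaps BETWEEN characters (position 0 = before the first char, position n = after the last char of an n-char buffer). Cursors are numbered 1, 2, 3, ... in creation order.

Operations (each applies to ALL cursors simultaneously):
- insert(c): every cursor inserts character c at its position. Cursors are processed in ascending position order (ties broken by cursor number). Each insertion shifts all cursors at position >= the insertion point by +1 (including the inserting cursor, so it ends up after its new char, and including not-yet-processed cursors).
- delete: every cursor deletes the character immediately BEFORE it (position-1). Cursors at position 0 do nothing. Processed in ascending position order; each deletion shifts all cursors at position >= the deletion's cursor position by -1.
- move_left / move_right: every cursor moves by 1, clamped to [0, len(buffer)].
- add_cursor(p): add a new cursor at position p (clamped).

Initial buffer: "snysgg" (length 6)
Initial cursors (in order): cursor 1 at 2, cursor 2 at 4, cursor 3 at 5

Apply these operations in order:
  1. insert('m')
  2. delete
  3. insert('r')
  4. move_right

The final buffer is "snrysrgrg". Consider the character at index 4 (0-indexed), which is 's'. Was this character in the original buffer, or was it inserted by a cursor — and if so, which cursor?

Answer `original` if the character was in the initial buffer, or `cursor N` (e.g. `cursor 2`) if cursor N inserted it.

After op 1 (insert('m')): buffer="snmysmgmg" (len 9), cursors c1@3 c2@6 c3@8, authorship ..1..2.3.
After op 2 (delete): buffer="snysgg" (len 6), cursors c1@2 c2@4 c3@5, authorship ......
After op 3 (insert('r')): buffer="snrysrgrg" (len 9), cursors c1@3 c2@6 c3@8, authorship ..1..2.3.
After op 4 (move_right): buffer="snrysrgrg" (len 9), cursors c1@4 c2@7 c3@9, authorship ..1..2.3.
Authorship (.=original, N=cursor N): . . 1 . . 2 . 3 .
Index 4: author = original

Answer: original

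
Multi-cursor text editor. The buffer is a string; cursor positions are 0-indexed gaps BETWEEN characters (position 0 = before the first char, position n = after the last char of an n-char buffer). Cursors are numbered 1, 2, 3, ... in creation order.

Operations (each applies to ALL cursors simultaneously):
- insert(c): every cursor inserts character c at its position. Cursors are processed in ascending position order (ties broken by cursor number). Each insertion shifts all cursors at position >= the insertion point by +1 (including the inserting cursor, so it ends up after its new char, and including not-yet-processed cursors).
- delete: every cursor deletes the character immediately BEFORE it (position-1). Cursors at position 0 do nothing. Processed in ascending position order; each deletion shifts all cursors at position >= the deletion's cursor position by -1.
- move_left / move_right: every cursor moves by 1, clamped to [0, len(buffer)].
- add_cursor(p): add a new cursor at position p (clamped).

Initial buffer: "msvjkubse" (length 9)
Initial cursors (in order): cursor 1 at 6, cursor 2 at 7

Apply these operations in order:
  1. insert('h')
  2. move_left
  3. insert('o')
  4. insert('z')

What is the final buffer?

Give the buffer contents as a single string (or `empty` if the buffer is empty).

Answer: msvjkuozhbozhse

Derivation:
After op 1 (insert('h')): buffer="msvjkuhbhse" (len 11), cursors c1@7 c2@9, authorship ......1.2..
After op 2 (move_left): buffer="msvjkuhbhse" (len 11), cursors c1@6 c2@8, authorship ......1.2..
After op 3 (insert('o')): buffer="msvjkuohbohse" (len 13), cursors c1@7 c2@10, authorship ......11.22..
After op 4 (insert('z')): buffer="msvjkuozhbozhse" (len 15), cursors c1@8 c2@12, authorship ......111.222..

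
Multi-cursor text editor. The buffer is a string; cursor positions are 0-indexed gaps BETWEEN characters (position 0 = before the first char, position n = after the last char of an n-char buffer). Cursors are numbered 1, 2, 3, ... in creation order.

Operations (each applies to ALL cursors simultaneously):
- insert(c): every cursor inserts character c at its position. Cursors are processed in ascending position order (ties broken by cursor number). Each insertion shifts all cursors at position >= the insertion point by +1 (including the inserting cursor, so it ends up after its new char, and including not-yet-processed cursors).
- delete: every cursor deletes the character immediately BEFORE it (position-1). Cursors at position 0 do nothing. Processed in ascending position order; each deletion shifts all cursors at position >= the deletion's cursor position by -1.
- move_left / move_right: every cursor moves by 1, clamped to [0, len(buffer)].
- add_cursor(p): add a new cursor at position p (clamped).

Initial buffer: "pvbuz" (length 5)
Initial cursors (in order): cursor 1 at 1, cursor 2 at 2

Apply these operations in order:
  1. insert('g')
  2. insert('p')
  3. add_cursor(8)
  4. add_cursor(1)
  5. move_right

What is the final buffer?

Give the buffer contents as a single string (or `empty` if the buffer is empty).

After op 1 (insert('g')): buffer="pgvgbuz" (len 7), cursors c1@2 c2@4, authorship .1.2...
After op 2 (insert('p')): buffer="pgpvgpbuz" (len 9), cursors c1@3 c2@6, authorship .11.22...
After op 3 (add_cursor(8)): buffer="pgpvgpbuz" (len 9), cursors c1@3 c2@6 c3@8, authorship .11.22...
After op 4 (add_cursor(1)): buffer="pgpvgpbuz" (len 9), cursors c4@1 c1@3 c2@6 c3@8, authorship .11.22...
After op 5 (move_right): buffer="pgpvgpbuz" (len 9), cursors c4@2 c1@4 c2@7 c3@9, authorship .11.22...

Answer: pgpvgpbuz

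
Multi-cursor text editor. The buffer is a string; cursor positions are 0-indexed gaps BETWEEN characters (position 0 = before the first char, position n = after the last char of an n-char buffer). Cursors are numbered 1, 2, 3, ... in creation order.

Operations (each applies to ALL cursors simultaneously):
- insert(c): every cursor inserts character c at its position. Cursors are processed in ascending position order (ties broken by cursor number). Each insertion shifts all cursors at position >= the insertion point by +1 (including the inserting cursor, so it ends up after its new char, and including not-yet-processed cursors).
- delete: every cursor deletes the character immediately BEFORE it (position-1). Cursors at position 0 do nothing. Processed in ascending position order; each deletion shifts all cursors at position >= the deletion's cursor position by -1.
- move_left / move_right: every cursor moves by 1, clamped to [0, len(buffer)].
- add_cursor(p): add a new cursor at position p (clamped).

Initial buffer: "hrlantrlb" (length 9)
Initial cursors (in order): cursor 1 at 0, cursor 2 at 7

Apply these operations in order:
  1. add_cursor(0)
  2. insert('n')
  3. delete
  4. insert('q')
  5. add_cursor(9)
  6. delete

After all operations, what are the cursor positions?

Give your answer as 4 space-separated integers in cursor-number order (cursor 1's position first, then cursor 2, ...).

After op 1 (add_cursor(0)): buffer="hrlantrlb" (len 9), cursors c1@0 c3@0 c2@7, authorship .........
After op 2 (insert('n')): buffer="nnhrlantrnlb" (len 12), cursors c1@2 c3@2 c2@10, authorship 13.......2..
After op 3 (delete): buffer="hrlantrlb" (len 9), cursors c1@0 c3@0 c2@7, authorship .........
After op 4 (insert('q')): buffer="qqhrlantrqlb" (len 12), cursors c1@2 c3@2 c2@10, authorship 13.......2..
After op 5 (add_cursor(9)): buffer="qqhrlantrqlb" (len 12), cursors c1@2 c3@2 c4@9 c2@10, authorship 13.......2..
After op 6 (delete): buffer="hrlantlb" (len 8), cursors c1@0 c3@0 c2@6 c4@6, authorship ........

Answer: 0 6 0 6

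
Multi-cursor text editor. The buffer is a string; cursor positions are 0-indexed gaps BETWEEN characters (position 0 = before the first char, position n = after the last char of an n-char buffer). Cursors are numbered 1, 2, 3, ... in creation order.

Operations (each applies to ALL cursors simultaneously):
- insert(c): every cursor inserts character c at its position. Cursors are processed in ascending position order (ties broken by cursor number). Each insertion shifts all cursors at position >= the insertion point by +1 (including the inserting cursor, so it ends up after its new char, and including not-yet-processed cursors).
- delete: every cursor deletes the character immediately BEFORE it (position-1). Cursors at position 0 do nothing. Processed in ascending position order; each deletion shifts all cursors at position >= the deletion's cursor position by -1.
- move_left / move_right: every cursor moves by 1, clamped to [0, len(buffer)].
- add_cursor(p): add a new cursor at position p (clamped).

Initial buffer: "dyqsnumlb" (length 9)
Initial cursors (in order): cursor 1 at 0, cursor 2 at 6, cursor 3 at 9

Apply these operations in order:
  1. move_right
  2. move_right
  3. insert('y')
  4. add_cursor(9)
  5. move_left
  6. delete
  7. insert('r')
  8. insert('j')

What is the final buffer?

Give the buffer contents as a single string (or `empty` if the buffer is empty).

Answer: drjyqsnurrjjyrjy

Derivation:
After op 1 (move_right): buffer="dyqsnumlb" (len 9), cursors c1@1 c2@7 c3@9, authorship .........
After op 2 (move_right): buffer="dyqsnumlb" (len 9), cursors c1@2 c2@8 c3@9, authorship .........
After op 3 (insert('y')): buffer="dyyqsnumlyby" (len 12), cursors c1@3 c2@10 c3@12, authorship ..1......2.3
After op 4 (add_cursor(9)): buffer="dyyqsnumlyby" (len 12), cursors c1@3 c4@9 c2@10 c3@12, authorship ..1......2.3
After op 5 (move_left): buffer="dyyqsnumlyby" (len 12), cursors c1@2 c4@8 c2@9 c3@11, authorship ..1......2.3
After op 6 (delete): buffer="dyqsnuyy" (len 8), cursors c1@1 c2@6 c4@6 c3@7, authorship .1....23
After op 7 (insert('r')): buffer="dryqsnurryry" (len 12), cursors c1@2 c2@9 c4@9 c3@11, authorship .11....24233
After op 8 (insert('j')): buffer="drjyqsnurrjjyrjy" (len 16), cursors c1@3 c2@12 c4@12 c3@15, authorship .111....24242333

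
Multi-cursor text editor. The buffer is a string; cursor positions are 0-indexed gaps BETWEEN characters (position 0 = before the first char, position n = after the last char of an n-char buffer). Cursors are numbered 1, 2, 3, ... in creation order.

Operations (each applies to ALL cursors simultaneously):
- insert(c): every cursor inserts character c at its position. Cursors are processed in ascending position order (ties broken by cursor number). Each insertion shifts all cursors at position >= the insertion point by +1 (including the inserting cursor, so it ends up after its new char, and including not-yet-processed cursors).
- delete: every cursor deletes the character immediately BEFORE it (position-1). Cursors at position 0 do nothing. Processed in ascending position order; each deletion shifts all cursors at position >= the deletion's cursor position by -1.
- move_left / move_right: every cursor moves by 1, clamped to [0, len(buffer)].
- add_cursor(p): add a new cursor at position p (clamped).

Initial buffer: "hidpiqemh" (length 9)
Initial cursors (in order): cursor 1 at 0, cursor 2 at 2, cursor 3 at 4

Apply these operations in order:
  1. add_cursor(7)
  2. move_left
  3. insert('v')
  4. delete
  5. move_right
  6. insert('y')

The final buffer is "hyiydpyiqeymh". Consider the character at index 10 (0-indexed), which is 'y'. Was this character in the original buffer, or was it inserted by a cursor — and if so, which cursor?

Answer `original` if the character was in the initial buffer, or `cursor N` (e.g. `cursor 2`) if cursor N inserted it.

After op 1 (add_cursor(7)): buffer="hidpiqemh" (len 9), cursors c1@0 c2@2 c3@4 c4@7, authorship .........
After op 2 (move_left): buffer="hidpiqemh" (len 9), cursors c1@0 c2@1 c3@3 c4@6, authorship .........
After op 3 (insert('v')): buffer="vhvidvpiqvemh" (len 13), cursors c1@1 c2@3 c3@6 c4@10, authorship 1.2..3...4...
After op 4 (delete): buffer="hidpiqemh" (len 9), cursors c1@0 c2@1 c3@3 c4@6, authorship .........
After op 5 (move_right): buffer="hidpiqemh" (len 9), cursors c1@1 c2@2 c3@4 c4@7, authorship .........
After op 6 (insert('y')): buffer="hyiydpyiqeymh" (len 13), cursors c1@2 c2@4 c3@7 c4@11, authorship .1.2..3...4..
Authorship (.=original, N=cursor N): . 1 . 2 . . 3 . . . 4 . .
Index 10: author = 4

Answer: cursor 4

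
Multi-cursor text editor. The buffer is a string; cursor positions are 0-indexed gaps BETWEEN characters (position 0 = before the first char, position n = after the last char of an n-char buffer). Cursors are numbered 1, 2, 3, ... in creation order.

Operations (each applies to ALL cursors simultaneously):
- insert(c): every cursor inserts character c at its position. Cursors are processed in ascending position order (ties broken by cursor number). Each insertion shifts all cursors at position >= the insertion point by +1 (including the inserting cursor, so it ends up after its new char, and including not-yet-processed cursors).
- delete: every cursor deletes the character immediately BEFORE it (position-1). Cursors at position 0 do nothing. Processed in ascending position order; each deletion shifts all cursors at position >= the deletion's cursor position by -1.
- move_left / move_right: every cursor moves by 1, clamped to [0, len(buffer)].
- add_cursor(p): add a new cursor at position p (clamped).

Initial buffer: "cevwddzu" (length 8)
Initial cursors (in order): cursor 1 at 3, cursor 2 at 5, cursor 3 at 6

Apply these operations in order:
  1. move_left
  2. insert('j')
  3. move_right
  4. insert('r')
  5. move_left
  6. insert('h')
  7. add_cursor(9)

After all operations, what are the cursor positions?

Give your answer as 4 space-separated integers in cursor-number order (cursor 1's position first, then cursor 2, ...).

After op 1 (move_left): buffer="cevwddzu" (len 8), cursors c1@2 c2@4 c3@5, authorship ........
After op 2 (insert('j')): buffer="cejvwjdjdzu" (len 11), cursors c1@3 c2@6 c3@8, authorship ..1..2.3...
After op 3 (move_right): buffer="cejvwjdjdzu" (len 11), cursors c1@4 c2@7 c3@9, authorship ..1..2.3...
After op 4 (insert('r')): buffer="cejvrwjdrjdrzu" (len 14), cursors c1@5 c2@9 c3@12, authorship ..1.1.2.23.3..
After op 5 (move_left): buffer="cejvrwjdrjdrzu" (len 14), cursors c1@4 c2@8 c3@11, authorship ..1.1.2.23.3..
After op 6 (insert('h')): buffer="cejvhrwjdhrjdhrzu" (len 17), cursors c1@5 c2@10 c3@14, authorship ..1.11.2.223.33..
After op 7 (add_cursor(9)): buffer="cejvhrwjdhrjdhrzu" (len 17), cursors c1@5 c4@9 c2@10 c3@14, authorship ..1.11.2.223.33..

Answer: 5 10 14 9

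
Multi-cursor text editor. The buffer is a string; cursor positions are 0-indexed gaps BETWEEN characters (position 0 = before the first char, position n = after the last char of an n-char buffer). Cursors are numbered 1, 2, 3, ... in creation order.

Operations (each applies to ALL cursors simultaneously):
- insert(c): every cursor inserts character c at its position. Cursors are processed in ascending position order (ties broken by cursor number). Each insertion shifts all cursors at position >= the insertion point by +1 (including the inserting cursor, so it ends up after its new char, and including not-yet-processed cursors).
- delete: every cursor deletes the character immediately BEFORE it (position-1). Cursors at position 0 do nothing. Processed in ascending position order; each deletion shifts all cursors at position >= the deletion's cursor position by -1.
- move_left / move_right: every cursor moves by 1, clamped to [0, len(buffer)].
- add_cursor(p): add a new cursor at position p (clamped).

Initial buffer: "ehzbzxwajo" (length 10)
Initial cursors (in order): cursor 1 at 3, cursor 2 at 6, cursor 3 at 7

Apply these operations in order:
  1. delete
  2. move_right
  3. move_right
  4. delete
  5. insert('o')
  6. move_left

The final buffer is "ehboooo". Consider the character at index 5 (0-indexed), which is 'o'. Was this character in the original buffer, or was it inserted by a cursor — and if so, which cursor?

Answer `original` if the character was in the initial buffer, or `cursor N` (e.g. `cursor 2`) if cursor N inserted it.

After op 1 (delete): buffer="ehbzajo" (len 7), cursors c1@2 c2@4 c3@4, authorship .......
After op 2 (move_right): buffer="ehbzajo" (len 7), cursors c1@3 c2@5 c3@5, authorship .......
After op 3 (move_right): buffer="ehbzajo" (len 7), cursors c1@4 c2@6 c3@6, authorship .......
After op 4 (delete): buffer="ehbo" (len 4), cursors c1@3 c2@3 c3@3, authorship ....
After op 5 (insert('o')): buffer="ehboooo" (len 7), cursors c1@6 c2@6 c3@6, authorship ...123.
After op 6 (move_left): buffer="ehboooo" (len 7), cursors c1@5 c2@5 c3@5, authorship ...123.
Authorship (.=original, N=cursor N): . . . 1 2 3 .
Index 5: author = 3

Answer: cursor 3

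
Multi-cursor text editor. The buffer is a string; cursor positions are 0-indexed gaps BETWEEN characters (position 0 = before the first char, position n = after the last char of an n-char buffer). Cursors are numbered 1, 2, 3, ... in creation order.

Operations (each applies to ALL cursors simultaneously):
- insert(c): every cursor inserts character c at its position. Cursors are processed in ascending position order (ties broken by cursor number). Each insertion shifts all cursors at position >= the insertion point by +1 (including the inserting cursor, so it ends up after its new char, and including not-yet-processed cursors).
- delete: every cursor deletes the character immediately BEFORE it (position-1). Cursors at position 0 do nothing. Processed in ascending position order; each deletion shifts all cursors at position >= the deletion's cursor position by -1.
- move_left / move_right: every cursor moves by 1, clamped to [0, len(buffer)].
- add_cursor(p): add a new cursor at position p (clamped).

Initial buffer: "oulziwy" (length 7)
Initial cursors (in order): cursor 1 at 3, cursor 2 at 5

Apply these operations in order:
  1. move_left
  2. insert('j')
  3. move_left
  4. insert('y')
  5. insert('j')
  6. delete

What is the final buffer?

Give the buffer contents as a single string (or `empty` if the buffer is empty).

Answer: ouyjlzyjiwy

Derivation:
After op 1 (move_left): buffer="oulziwy" (len 7), cursors c1@2 c2@4, authorship .......
After op 2 (insert('j')): buffer="oujlzjiwy" (len 9), cursors c1@3 c2@6, authorship ..1..2...
After op 3 (move_left): buffer="oujlzjiwy" (len 9), cursors c1@2 c2@5, authorship ..1..2...
After op 4 (insert('y')): buffer="ouyjlzyjiwy" (len 11), cursors c1@3 c2@7, authorship ..11..22...
After op 5 (insert('j')): buffer="ouyjjlzyjjiwy" (len 13), cursors c1@4 c2@9, authorship ..111..222...
After op 6 (delete): buffer="ouyjlzyjiwy" (len 11), cursors c1@3 c2@7, authorship ..11..22...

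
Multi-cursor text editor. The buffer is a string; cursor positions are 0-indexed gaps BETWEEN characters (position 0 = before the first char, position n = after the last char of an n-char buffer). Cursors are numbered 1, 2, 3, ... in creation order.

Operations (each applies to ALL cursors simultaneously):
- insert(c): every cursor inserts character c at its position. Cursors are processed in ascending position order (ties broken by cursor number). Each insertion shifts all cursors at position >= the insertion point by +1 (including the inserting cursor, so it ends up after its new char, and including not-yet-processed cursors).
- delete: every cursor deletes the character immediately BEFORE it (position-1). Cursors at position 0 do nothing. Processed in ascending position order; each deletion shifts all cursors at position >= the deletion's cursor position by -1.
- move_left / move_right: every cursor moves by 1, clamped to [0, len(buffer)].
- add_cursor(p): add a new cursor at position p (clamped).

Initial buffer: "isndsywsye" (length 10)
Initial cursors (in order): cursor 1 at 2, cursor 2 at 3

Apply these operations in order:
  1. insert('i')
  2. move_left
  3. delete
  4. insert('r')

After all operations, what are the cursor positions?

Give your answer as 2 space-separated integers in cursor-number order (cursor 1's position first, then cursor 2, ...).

After op 1 (insert('i')): buffer="isinidsywsye" (len 12), cursors c1@3 c2@5, authorship ..1.2.......
After op 2 (move_left): buffer="isinidsywsye" (len 12), cursors c1@2 c2@4, authorship ..1.2.......
After op 3 (delete): buffer="iiidsywsye" (len 10), cursors c1@1 c2@2, authorship .12.......
After op 4 (insert('r')): buffer="iriridsywsye" (len 12), cursors c1@2 c2@4, authorship .1122.......

Answer: 2 4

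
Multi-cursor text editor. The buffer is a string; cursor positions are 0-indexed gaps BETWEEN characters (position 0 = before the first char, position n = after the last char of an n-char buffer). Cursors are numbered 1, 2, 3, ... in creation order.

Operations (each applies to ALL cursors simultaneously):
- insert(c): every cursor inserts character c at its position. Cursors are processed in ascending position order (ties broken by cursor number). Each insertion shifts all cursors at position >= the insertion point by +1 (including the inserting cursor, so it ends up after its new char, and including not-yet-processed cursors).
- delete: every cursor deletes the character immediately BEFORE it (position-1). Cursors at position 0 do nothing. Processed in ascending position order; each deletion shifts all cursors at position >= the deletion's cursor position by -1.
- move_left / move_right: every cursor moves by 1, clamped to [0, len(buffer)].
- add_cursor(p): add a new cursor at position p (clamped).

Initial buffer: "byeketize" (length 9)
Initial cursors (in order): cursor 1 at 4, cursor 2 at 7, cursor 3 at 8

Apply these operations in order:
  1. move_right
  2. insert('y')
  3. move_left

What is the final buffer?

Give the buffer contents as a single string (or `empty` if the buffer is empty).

After op 1 (move_right): buffer="byeketize" (len 9), cursors c1@5 c2@8 c3@9, authorship .........
After op 2 (insert('y')): buffer="byekeytizyey" (len 12), cursors c1@6 c2@10 c3@12, authorship .....1...2.3
After op 3 (move_left): buffer="byekeytizyey" (len 12), cursors c1@5 c2@9 c3@11, authorship .....1...2.3

Answer: byekeytizyey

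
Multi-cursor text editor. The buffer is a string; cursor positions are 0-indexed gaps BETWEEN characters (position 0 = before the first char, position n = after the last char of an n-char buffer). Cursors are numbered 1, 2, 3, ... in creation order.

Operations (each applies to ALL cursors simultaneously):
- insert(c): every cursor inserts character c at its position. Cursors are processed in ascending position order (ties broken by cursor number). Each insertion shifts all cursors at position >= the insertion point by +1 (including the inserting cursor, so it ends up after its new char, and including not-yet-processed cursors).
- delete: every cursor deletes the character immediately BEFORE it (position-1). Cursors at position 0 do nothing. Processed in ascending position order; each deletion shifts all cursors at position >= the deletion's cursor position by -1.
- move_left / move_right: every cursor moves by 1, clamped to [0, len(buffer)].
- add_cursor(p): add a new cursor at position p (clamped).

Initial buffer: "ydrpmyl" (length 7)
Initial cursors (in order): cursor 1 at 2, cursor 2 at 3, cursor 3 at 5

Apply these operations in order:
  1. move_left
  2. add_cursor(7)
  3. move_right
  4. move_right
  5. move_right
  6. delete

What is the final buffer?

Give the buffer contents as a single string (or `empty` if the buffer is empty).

After op 1 (move_left): buffer="ydrpmyl" (len 7), cursors c1@1 c2@2 c3@4, authorship .......
After op 2 (add_cursor(7)): buffer="ydrpmyl" (len 7), cursors c1@1 c2@2 c3@4 c4@7, authorship .......
After op 3 (move_right): buffer="ydrpmyl" (len 7), cursors c1@2 c2@3 c3@5 c4@7, authorship .......
After op 4 (move_right): buffer="ydrpmyl" (len 7), cursors c1@3 c2@4 c3@6 c4@7, authorship .......
After op 5 (move_right): buffer="ydrpmyl" (len 7), cursors c1@4 c2@5 c3@7 c4@7, authorship .......
After op 6 (delete): buffer="ydr" (len 3), cursors c1@3 c2@3 c3@3 c4@3, authorship ...

Answer: ydr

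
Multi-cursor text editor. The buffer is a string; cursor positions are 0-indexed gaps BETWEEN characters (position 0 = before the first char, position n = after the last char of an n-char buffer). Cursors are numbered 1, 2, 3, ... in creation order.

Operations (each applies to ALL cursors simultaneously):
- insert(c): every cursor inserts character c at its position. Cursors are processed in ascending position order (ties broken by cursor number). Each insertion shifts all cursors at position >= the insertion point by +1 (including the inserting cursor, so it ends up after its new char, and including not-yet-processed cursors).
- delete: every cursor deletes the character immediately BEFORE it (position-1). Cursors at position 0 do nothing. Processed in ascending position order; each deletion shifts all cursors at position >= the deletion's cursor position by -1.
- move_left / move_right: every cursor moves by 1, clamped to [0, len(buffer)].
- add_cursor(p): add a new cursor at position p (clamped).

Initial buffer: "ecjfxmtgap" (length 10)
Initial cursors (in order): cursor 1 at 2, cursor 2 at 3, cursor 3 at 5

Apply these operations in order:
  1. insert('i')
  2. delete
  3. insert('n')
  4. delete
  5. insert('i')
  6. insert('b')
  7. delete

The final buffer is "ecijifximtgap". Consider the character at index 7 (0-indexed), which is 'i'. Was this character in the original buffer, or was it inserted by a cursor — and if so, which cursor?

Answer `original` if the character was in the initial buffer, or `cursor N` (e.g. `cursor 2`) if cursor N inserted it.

Answer: cursor 3

Derivation:
After op 1 (insert('i')): buffer="ecijifximtgap" (len 13), cursors c1@3 c2@5 c3@8, authorship ..1.2..3.....
After op 2 (delete): buffer="ecjfxmtgap" (len 10), cursors c1@2 c2@3 c3@5, authorship ..........
After op 3 (insert('n')): buffer="ecnjnfxnmtgap" (len 13), cursors c1@3 c2@5 c3@8, authorship ..1.2..3.....
After op 4 (delete): buffer="ecjfxmtgap" (len 10), cursors c1@2 c2@3 c3@5, authorship ..........
After op 5 (insert('i')): buffer="ecijifximtgap" (len 13), cursors c1@3 c2@5 c3@8, authorship ..1.2..3.....
After op 6 (insert('b')): buffer="ecibjibfxibmtgap" (len 16), cursors c1@4 c2@7 c3@11, authorship ..11.22..33.....
After op 7 (delete): buffer="ecijifximtgap" (len 13), cursors c1@3 c2@5 c3@8, authorship ..1.2..3.....
Authorship (.=original, N=cursor N): . . 1 . 2 . . 3 . . . . .
Index 7: author = 3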